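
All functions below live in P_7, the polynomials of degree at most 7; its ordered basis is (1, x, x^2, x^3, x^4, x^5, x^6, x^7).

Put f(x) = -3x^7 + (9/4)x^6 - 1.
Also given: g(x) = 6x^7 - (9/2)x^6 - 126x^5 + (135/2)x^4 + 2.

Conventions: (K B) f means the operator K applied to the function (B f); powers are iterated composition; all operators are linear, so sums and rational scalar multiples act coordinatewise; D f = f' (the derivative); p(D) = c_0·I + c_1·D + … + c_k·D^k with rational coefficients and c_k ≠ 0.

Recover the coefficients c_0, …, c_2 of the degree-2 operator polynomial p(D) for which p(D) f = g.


D^0 f = -3x^7 + (9/4)x^6 - 1
D^1 f = -21x^6 + (27/2)x^5
D^2 f = -126x^5 + (135/2)x^4
matching coefficients of g against c_0 f + c_1 Df + … from the top degree down determines the c_i
solution: c_0 = -2, c_1 = 0, c_2 = 1

c_0 = -2, c_1 = 0, c_2 = 1


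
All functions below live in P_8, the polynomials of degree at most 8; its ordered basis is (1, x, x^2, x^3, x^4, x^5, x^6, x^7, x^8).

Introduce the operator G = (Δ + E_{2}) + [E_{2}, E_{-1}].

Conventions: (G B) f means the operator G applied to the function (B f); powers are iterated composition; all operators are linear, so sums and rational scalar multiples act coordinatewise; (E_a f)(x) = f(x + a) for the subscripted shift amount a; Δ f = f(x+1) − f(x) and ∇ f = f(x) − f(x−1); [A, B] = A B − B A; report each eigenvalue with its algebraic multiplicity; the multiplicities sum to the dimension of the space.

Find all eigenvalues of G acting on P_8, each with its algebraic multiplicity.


λ = 1 (multiplicity 9)

image of 1: 1
image of x: x + 3
image of x^2: x^2 + 6x + 5
image of x^3: x^3 + 9x^2 + 15x + 9
image of x^4: x^4 + 12x^3 + 30x^2 + 36x + 17
image of x^5: x^5 + 15x^4 + 50x^3 + 90x^2 + 85x + 33
image of x^6: x^6 + 18x^5 + 75x^4 + 180x^3 + 255x^2 + 198x + 65
image of x^7: x^7 + 21x^6 + 105x^5 + 315x^4 + 595x^3 + 693x^2 + 455x + 129
image of x^8: x^8 + 24x^7 + 140x^6 + 504x^5 + 1190x^4 + 1848x^3 + 1820x^2 + 1032x + 257
the matrix is upper triangular; its diagonal is (1, 1, 1, 1, 1, 1, 1, 1, 1)
for a triangular matrix the eigenvalues are the diagonal entries, with algebraic multiplicity their repetition count


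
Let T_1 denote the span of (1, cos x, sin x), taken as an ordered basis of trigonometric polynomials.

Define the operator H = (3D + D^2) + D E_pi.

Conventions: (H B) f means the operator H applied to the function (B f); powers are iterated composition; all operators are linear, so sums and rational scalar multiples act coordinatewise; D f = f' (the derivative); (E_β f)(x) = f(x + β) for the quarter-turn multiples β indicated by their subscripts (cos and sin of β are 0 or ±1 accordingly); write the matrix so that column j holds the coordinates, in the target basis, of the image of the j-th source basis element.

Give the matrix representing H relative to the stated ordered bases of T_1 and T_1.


the matrix is [[0, 0, 0]; [0, -1, 2]; [0, -2, -1]] (rows listed top to bottom)

image of 1: 0
image of cos x: -cos x - 2sin x
image of sin x: 2cos x - sin x
each image's coordinates form column j of the matrix


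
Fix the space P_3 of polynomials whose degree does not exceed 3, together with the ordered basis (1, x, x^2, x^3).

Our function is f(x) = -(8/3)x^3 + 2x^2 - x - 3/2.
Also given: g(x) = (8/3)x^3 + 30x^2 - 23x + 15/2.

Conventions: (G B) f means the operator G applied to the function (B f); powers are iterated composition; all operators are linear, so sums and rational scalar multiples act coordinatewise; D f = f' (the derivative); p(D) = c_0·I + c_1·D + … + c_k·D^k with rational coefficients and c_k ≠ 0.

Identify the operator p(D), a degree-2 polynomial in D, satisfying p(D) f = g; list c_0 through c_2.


p(D) = -I − 4·D + (1/2)·D^2, i.e. c_0 = -1, c_1 = -4, c_2 = 1/2

D^0 f = -(8/3)x^3 + 2x^2 - x - 3/2
D^1 f = -8x^2 + 4x - 1
D^2 f = -16x + 4
matching coefficients of g against c_0 f + c_1 Df + … from the top degree down determines the c_i
solution: c_0 = -1, c_1 = -4, c_2 = 1/2


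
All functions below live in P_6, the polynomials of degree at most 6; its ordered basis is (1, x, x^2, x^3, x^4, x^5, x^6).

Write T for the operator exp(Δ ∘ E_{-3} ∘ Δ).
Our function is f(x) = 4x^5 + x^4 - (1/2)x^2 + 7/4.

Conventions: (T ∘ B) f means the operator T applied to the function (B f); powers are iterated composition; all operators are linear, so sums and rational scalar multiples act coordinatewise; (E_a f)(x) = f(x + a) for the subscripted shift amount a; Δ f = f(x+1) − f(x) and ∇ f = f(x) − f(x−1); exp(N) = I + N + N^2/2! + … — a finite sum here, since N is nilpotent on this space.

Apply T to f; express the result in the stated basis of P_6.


g(x) = 4x^5 + x^4 + 80x^3 - (937/2)x^2 + 1192x - 6469/4

order-1 term: 80x^3 - 468x^2 + 952x - 671
order-2 term: 240x - 948
the series for exp(Δ ∘ E_{-3} ∘ Δ) f terminates at order 2
exp(Δ ∘ E_{-3} ∘ Δ) f = 4x^5 + x^4 + 80x^3 - (937/2)x^2 + 1192x - 6469/4


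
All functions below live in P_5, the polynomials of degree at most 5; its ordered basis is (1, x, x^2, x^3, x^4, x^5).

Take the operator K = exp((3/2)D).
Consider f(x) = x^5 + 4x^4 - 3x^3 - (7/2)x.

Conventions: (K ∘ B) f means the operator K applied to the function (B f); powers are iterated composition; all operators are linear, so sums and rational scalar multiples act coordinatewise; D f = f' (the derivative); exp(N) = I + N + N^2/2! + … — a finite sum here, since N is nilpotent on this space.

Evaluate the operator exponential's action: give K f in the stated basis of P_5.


order-1 term: (15/2)x^4 + 24x^3 - (27/2)x^2 - 21/4
order-2 term: (45/2)x^3 + 54x^2 - (81/4)x
order-3 term: (135/4)x^2 + 54x - 81/8
order-4 term: (405/16)x + 81/4
order-5 term: 243/32
the series for exp((3/2)D) f terminates at order 5
exp((3/2)D) f = x^5 + (23/2)x^4 + (87/2)x^3 + (297/4)x^2 + (889/16)x + 399/32

the image equals g(x) = x^5 + (23/2)x^4 + (87/2)x^3 + (297/4)x^2 + (889/16)x + 399/32


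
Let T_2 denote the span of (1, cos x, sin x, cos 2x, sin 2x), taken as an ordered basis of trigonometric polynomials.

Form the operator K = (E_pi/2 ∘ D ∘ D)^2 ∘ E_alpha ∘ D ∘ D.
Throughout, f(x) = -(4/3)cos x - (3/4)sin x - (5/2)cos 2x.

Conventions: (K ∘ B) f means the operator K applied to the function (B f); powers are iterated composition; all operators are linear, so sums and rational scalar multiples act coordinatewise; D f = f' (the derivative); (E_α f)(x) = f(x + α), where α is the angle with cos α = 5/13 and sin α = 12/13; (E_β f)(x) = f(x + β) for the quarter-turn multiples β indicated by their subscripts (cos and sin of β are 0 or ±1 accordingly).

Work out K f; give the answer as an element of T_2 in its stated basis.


D f = -(3/4)cos x + (4/3)sin x + 5sin 2x
D D f = (4/3)cos x + (3/4)sin x + 10cos 2x
E_alpha D D f = (47/39)cos x - (49/52)sin x - (1190/169)cos 2x - (1200/169)sin 2x
D (E_alpha ∘ D ∘ D) f = -(49/52)cos x - (47/39)sin x - (2400/169)cos 2x + (2380/169)sin 2x
D D (E_alpha ∘ D ∘ D) f = -(47/39)cos x + (49/52)sin x + (4760/169)cos 2x + (4800/169)sin 2x
E_pi/2 D D (E_alpha ∘ D ∘ D) f = (49/52)cos x + (47/39)sin x - (4760/169)cos 2x - (4800/169)sin 2x
D (E_pi/2 ∘ D ∘ D) (E_alpha ∘ D ∘ D) f = (47/39)cos x - (49/52)sin x - (9600/169)cos 2x + (9520/169)sin 2x
D D (E_pi/2 ∘ D ∘ D) (E_alpha ∘ D ∘ D) f = -(49/52)cos x - (47/39)sin x + (19040/169)cos 2x + (19200/169)sin 2x
E_pi/2 D D (E_pi/2 ∘ D ∘ D) (E_alpha ∘ D ∘ D) f = -(47/39)cos x + (49/52)sin x - (19040/169)cos 2x - (19200/169)sin 2x

g(x) = -(47/39)cos x + (49/52)sin x - (19040/169)cos 2x - (19200/169)sin 2x


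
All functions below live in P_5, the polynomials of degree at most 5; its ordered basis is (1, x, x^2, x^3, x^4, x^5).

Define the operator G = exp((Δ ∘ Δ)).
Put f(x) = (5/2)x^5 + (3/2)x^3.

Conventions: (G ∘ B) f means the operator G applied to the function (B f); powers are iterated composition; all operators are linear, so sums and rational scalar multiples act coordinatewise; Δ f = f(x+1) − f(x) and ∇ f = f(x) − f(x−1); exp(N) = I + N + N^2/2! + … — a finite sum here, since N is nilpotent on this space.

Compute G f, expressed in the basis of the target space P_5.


order-1 term: 50x^3 + 150x^2 + 184x + 84
order-2 term: 150x + 300
the series for exp((Δ ∘ Δ)) f terminates at order 2
exp((Δ ∘ Δ)) f = (5/2)x^5 + (103/2)x^3 + 150x^2 + 334x + 384

the result is g(x) = (5/2)x^5 + (103/2)x^3 + 150x^2 + 334x + 384


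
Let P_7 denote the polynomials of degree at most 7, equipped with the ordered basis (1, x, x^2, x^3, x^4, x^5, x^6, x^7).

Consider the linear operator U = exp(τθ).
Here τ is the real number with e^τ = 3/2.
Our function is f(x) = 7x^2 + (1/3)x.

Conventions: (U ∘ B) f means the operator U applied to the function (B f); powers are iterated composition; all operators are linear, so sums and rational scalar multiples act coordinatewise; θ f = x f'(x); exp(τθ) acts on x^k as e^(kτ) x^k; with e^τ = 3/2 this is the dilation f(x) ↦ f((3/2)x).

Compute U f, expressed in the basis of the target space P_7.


the image equals g(x) = (63/4)x^2 + (1/2)x

exp(τθ) x^k = e^(kτ) x^k; with e^τ = 3/2 this sends x^k to (3/2)^k x^k
x ↦ 3/2 x
x^2 ↦ 9/4 x^2
applying this coordinatewise to f: exp(τθ) f = (63/4)x^2 + (1/2)x


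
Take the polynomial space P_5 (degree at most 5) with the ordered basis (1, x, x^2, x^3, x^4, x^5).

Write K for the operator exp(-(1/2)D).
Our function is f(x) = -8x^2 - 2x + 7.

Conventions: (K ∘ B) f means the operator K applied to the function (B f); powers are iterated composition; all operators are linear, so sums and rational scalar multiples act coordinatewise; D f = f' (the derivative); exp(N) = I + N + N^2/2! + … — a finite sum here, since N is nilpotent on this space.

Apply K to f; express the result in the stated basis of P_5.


order-1 term: 8x + 1
order-2 term: -2
the series for exp(-(1/2)D) f terminates at order 2
exp(-(1/2)D) f = -8x^2 + 6x + 6

the result is g(x) = -8x^2 + 6x + 6


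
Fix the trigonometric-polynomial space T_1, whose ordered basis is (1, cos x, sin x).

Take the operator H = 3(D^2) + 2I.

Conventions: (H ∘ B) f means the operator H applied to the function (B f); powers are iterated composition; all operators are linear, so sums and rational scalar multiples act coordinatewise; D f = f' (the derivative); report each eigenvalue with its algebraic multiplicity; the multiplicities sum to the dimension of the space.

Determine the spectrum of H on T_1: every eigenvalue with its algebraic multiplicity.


λ = -1 (multiplicity 2), λ = 2 (multiplicity 1)

image of 1: 2
image of cos x: -cos x
image of sin x: -sin x
the matrix is diagonal; its diagonal is (2, -1, -1)
for a triangular matrix the eigenvalues are the diagonal entries, with algebraic multiplicity their repetition count


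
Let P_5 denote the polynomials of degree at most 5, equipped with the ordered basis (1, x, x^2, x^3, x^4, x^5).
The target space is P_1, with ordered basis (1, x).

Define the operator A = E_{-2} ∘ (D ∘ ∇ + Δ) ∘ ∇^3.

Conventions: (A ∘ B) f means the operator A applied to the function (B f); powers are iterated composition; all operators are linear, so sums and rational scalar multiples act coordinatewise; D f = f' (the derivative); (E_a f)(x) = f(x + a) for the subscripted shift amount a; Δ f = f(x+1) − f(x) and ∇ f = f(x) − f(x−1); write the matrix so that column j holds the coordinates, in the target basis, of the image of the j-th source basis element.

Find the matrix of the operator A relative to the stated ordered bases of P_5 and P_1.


the matrix is [[0, 0, 0, 0, 24, -240]; [0, 0, 0, 0, 0, 120]] (rows listed top to bottom)

image of 1: 0
image of x: 0
image of x^2: 0
image of x^3: 0
image of x^4: 24
image of x^5: 120x - 240
each image's coordinates form column j of the matrix


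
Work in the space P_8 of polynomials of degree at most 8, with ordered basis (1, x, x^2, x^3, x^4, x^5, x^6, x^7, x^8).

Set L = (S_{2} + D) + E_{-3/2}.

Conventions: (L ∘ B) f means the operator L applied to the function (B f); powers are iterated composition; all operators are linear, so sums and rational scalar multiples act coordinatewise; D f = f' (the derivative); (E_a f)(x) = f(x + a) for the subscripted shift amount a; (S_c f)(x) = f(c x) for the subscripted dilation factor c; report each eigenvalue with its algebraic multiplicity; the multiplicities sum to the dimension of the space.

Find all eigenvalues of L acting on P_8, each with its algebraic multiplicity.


λ = 2 (multiplicity 1), λ = 3 (multiplicity 1), λ = 5 (multiplicity 1), λ = 9 (multiplicity 1), λ = 17 (multiplicity 1), λ = 33 (multiplicity 1), λ = 65 (multiplicity 1), λ = 129 (multiplicity 1), λ = 257 (multiplicity 1)

image of 1: 2
image of x: 3x - 1/2
image of x^2: 5x^2 - x + 9/4
image of x^3: 9x^3 - (3/2)x^2 + (27/4)x - 27/8
image of x^4: 17x^4 - 2x^3 + (27/2)x^2 - (27/2)x + 81/16
image of x^5: 33x^5 - (5/2)x^4 + (45/2)x^3 - (135/4)x^2 + (405/16)x - 243/32
image of x^6: 65x^6 - 3x^5 + (135/4)x^4 - (135/2)x^3 + (1215/16)x^2 - (729/16)x + 729/64
image of x^7: 129x^7 - (7/2)x^6 + (189/4)x^5 - (945/8)x^4 + (2835/16)x^3 - (5103/32)x^2 + (5103/64)x - 2187/128
image of x^8: 257x^8 - 4x^7 + 63x^6 - 189x^5 + (2835/8)x^4 - (1701/4)x^3 + (5103/16)x^2 - (2187/16)x + 6561/256
the matrix is upper triangular; its diagonal is (2, 3, 5, 9, 17, 33, 65, 129, 257)
for a triangular matrix the eigenvalues are the diagonal entries, with algebraic multiplicity their repetition count


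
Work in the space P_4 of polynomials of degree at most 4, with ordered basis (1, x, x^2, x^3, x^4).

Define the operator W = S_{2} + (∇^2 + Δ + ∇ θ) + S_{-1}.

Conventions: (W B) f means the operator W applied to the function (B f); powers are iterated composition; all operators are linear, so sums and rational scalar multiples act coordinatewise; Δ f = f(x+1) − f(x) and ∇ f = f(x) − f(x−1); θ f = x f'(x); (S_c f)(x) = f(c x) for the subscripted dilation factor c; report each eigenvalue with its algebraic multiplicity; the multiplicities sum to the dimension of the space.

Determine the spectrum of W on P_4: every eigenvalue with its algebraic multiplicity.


image of 1: 2
image of x: x + 2
image of x^2: 5x^2 + 6x + 1
image of x^3: 7x^3 + 12x^2 - 2
image of x^4: 17x^4 + 20x^3 - 6x^2 - 4x + 11
the matrix is upper triangular; its diagonal is (2, 1, 5, 7, 17)
for a triangular matrix the eigenvalues are the diagonal entries, with algebraic multiplicity their repetition count

λ = 1 (multiplicity 1), λ = 2 (multiplicity 1), λ = 5 (multiplicity 1), λ = 7 (multiplicity 1), λ = 17 (multiplicity 1)


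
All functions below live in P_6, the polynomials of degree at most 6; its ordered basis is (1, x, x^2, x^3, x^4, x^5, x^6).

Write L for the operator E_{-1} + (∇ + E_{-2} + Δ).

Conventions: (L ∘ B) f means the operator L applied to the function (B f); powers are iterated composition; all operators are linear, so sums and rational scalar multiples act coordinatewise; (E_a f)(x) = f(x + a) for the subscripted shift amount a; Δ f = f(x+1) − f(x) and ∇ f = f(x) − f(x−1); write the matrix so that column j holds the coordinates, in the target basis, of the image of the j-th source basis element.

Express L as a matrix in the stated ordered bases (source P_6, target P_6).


the matrix is [[2, -1, 5, -7, 17, -31, 65]; [0, 2, -2, 15, -28, 85, -186]; [0, 0, 2, -3, 30, -70, 255]; [0, 0, 0, 2, -4, 50, -140]; [0, 0, 0, 0, 2, -5, 75]; [0, 0, 0, 0, 0, 2, -6]; [0, 0, 0, 0, 0, 0, 2]] (rows listed top to bottom)

image of 1: 2
image of x: 2x - 1
image of x^2: 2x^2 - 2x + 5
image of x^3: 2x^3 - 3x^2 + 15x - 7
image of x^4: 2x^4 - 4x^3 + 30x^2 - 28x + 17
image of x^5: 2x^5 - 5x^4 + 50x^3 - 70x^2 + 85x - 31
image of x^6: 2x^6 - 6x^5 + 75x^4 - 140x^3 + 255x^2 - 186x + 65
each image's coordinates form column j of the matrix


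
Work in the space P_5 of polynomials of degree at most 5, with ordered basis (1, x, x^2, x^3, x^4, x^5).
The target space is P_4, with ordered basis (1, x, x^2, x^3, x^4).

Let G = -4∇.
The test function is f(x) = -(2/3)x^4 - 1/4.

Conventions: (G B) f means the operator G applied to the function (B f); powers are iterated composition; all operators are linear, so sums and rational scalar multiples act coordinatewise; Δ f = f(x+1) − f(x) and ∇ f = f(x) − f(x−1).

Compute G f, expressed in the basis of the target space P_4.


the result is g(x) = (32/3)x^3 - 16x^2 + (32/3)x - 8/3

∇ f = -(8/3)x^3 + 4x^2 - (8/3)x + 2/3
(-4∇) f = (32/3)x^3 - 16x^2 + (32/3)x - 8/3


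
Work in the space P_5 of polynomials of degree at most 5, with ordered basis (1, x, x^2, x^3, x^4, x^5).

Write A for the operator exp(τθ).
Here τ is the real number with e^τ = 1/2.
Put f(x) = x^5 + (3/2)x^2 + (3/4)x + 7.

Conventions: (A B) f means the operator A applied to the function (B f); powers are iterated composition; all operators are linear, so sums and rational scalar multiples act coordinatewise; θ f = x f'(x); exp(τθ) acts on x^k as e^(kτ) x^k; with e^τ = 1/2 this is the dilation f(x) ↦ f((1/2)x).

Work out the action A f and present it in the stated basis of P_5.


the image equals g(x) = (1/32)x^5 + (3/8)x^2 + (3/8)x + 7

exp(τθ) x^k = e^(kτ) x^k; with e^τ = 1/2 this sends x^k to (1/2)^k x^k
x ↦ 1/2 x
x^2 ↦ 1/4 x^2
x^5 ↦ 1/32 x^5
applying this coordinatewise to f: exp(τθ) f = (1/32)x^5 + (3/8)x^2 + (3/8)x + 7


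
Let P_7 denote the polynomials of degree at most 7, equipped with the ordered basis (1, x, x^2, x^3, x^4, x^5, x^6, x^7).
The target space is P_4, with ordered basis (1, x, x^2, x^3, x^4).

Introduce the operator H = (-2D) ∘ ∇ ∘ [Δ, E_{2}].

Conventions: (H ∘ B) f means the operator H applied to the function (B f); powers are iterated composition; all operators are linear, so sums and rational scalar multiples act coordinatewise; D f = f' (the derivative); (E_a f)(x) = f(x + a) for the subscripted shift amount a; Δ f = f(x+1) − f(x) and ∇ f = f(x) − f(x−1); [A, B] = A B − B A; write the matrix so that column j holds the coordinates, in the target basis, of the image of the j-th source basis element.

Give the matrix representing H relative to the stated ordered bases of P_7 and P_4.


the matrix is [[0, 0, 0, 0, 0, 0, 0, 0]; [0, 0, 0, 0, 0, 0, 0, 0]; [0, 0, 0, 0, 0, 0, 0, 0]; [0, 0, 0, 0, 0, 0, 0, 0]; [0, 0, 0, 0, 0, 0, 0, 0]] (rows listed top to bottom)

image of 1: 0
image of x: 0
image of x^2: 0
image of x^3: 0
image of x^4: 0
image of x^5: 0
image of x^6: 0
image of x^7: 0
each image's coordinates form column j of the matrix


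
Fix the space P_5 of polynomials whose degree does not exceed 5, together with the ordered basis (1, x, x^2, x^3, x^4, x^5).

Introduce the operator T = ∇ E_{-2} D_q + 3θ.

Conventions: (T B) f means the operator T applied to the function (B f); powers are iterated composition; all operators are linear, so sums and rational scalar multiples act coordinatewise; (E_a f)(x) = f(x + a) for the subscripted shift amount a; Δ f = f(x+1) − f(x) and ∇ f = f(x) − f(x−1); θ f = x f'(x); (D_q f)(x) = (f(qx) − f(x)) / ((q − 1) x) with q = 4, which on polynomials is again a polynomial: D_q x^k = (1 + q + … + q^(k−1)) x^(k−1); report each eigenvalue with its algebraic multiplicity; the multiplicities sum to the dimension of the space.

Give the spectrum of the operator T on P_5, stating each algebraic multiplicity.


λ = 0 (multiplicity 1), λ = 3 (multiplicity 1), λ = 6 (multiplicity 1), λ = 9 (multiplicity 1), λ = 12 (multiplicity 1), λ = 15 (multiplicity 1)

image of 1: 0
image of x: 3x
image of x^2: 6x^2 + 5
image of x^3: 9x^3 + 42x - 105
image of x^4: 12x^4 + 255x^2 - 1275x + 1615
image of x^5: 15x^5 + 1364x^3 - 10230x^2 + 25916x - 22165
the matrix is upper triangular; its diagonal is (0, 3, 6, 9, 12, 15)
for a triangular matrix the eigenvalues are the diagonal entries, with algebraic multiplicity their repetition count


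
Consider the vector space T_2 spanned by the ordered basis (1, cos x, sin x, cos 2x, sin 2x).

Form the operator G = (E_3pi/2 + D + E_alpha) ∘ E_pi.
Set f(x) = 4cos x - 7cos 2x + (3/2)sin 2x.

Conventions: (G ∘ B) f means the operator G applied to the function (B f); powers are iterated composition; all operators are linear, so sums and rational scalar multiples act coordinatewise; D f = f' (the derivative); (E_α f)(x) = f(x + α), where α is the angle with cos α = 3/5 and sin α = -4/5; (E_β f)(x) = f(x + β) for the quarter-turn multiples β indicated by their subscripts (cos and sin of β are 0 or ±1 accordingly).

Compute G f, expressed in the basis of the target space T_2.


the image equals g(x) = -(12/5)cos x - (16/5)sin x + (263/25)cos 2x + (134/25)sin 2x

E_pi f = -4cos x - 7cos 2x + (3/2)sin 2x
E_3pi/2 E_pi f = -4sin x + 7cos 2x - (3/2)sin 2x
D E_pi f = 4sin x + 3cos 2x + 14sin 2x
E_alpha E_pi f = -(12/5)cos x - (16/5)sin x + (13/25)cos 2x - (357/50)sin 2x
(E_3pi/2 + D + E_alpha) E_pi f = -(12/5)cos x - (16/5)sin x + (263/25)cos 2x + (134/25)sin 2x


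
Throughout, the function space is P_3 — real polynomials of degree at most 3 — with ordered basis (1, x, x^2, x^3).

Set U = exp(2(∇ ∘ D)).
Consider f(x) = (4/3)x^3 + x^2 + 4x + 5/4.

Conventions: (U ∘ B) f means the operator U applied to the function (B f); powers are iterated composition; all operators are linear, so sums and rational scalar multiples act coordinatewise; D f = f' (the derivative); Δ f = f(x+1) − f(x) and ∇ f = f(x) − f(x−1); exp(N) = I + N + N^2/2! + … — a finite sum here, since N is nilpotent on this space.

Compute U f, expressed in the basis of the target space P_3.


g(x) = (4/3)x^3 + x^2 + 20x - 11/4

order-1 term: 16x - 4
the series for exp(2(∇ ∘ D)) f terminates at order 1
exp(2(∇ ∘ D)) f = (4/3)x^3 + x^2 + 20x - 11/4


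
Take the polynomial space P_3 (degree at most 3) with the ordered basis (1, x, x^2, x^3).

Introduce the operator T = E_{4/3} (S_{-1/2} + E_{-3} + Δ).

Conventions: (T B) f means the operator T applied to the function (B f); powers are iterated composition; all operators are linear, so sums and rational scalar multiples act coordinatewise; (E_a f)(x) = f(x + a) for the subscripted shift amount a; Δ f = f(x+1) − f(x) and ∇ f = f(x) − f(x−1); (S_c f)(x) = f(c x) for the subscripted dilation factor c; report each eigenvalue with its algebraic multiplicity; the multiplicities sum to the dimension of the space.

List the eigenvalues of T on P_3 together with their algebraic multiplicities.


λ = 1/2 (multiplicity 1), λ = 7/8 (multiplicity 1), λ = 5/4 (multiplicity 1), λ = 2 (multiplicity 1)

image of 1: 2
image of x: (1/2)x - 4/3
image of x^2: (5/4)x^2 - (2/3)x + 62/9
image of x^3: (7/8)x^3 - (5/2)x^2 + (56/3)x + 146/27
the matrix is upper triangular; its diagonal is (2, 1/2, 5/4, 7/8)
for a triangular matrix the eigenvalues are the diagonal entries, with algebraic multiplicity their repetition count


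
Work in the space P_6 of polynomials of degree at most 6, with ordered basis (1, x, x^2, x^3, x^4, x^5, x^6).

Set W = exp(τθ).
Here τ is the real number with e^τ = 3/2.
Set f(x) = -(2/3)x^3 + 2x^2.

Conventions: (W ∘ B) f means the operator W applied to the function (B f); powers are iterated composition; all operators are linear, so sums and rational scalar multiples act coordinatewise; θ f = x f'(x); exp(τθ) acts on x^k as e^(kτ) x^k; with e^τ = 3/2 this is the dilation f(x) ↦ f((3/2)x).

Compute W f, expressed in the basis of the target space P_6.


g(x) = -(9/4)x^3 + (9/2)x^2

exp(τθ) x^k = e^(kτ) x^k; with e^τ = 3/2 this sends x^k to (3/2)^k x^k
x^2 ↦ 9/4 x^2
x^3 ↦ 27/8 x^3
applying this coordinatewise to f: exp(τθ) f = -(9/4)x^3 + (9/2)x^2


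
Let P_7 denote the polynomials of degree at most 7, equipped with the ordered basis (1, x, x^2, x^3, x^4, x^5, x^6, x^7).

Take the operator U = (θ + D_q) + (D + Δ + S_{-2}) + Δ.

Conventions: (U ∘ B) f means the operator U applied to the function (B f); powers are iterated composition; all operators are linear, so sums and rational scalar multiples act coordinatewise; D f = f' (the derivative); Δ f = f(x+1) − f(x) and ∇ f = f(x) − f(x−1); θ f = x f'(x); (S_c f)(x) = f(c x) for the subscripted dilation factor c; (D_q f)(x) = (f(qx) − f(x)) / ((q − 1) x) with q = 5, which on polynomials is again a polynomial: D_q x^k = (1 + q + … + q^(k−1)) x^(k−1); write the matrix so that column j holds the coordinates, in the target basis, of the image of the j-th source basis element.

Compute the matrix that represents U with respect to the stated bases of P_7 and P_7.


image of 1: 1
image of x: -x + 4
image of x^2: 6x^2 + 12x + 2
image of x^3: -5x^3 + 40x^2 + 6x + 2
image of x^4: 20x^4 + 168x^3 + 12x^2 + 8x + 2
image of x^5: -27x^5 + 796x^4 + 20x^3 + 20x^2 + 10x + 2
image of x^6: 70x^6 + 3924x^5 + 30x^4 + 40x^3 + 30x^2 + 12x + 2
image of x^7: -121x^7 + 19552x^6 + 42x^5 + 70x^4 + 70x^3 + 42x^2 + 14x + 2
each image's coordinates form column j of the matrix

the matrix is [[1, 4, 2, 2, 2, 2, 2, 2]; [0, -1, 12, 6, 8, 10, 12, 14]; [0, 0, 6, 40, 12, 20, 30, 42]; [0, 0, 0, -5, 168, 20, 40, 70]; [0, 0, 0, 0, 20, 796, 30, 70]; [0, 0, 0, 0, 0, -27, 3924, 42]; [0, 0, 0, 0, 0, 0, 70, 19552]; [0, 0, 0, 0, 0, 0, 0, -121]] (rows listed top to bottom)


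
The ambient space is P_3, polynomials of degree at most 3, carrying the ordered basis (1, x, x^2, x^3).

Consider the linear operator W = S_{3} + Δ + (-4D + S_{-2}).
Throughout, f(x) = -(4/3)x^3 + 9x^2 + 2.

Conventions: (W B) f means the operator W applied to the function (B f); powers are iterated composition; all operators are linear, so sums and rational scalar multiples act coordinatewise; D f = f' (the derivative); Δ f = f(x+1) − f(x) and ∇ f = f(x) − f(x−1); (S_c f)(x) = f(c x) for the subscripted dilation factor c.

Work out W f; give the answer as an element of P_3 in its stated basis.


the result is g(x) = -(76/3)x^3 + 129x^2 - 58x + 35/3

S_{3} f = -36x^3 + 81x^2 + 2
Δ f = -4x^2 + 14x + 23/3
D f = -4x^2 + 18x
(-4D) f = 16x^2 - 72x
S_{-2} f = (32/3)x^3 + 36x^2 + 2
(-4D + S_{-2}) f = (32/3)x^3 + 52x^2 - 72x + 2
(S_{3} + Δ + (-4D + S_{-2})) f = -(76/3)x^3 + 129x^2 - 58x + 35/3


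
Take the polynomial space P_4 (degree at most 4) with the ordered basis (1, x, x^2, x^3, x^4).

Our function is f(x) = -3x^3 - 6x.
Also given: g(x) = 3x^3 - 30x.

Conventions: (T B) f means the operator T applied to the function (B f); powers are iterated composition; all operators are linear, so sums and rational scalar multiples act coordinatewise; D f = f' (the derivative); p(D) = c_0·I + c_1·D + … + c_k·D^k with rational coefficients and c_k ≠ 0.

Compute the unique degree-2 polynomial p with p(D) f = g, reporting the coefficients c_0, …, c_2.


D^0 f = -3x^3 - 6x
D^1 f = -9x^2 - 6
D^2 f = -18x
matching coefficients of g against c_0 f + c_1 Df + … from the top degree down determines the c_i
solution: c_0 = -1, c_1 = 0, c_2 = 2

c_0 = -1, c_1 = 0, c_2 = 2


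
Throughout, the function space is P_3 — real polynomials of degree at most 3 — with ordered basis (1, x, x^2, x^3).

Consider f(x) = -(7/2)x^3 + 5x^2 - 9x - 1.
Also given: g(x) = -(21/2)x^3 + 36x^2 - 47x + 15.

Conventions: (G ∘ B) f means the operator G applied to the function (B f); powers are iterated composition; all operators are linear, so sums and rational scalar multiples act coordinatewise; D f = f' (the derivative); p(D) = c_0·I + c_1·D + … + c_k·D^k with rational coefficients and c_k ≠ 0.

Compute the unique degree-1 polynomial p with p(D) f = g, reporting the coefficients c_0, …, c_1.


p(D) = 3·I − 2·D, i.e. c_0 = 3, c_1 = -2

D^0 f = -(7/2)x^3 + 5x^2 - 9x - 1
D^1 f = -(21/2)x^2 + 10x - 9
matching coefficients of g against c_0 f + c_1 Df + … from the top degree down determines the c_i
solution: c_0 = 3, c_1 = -2


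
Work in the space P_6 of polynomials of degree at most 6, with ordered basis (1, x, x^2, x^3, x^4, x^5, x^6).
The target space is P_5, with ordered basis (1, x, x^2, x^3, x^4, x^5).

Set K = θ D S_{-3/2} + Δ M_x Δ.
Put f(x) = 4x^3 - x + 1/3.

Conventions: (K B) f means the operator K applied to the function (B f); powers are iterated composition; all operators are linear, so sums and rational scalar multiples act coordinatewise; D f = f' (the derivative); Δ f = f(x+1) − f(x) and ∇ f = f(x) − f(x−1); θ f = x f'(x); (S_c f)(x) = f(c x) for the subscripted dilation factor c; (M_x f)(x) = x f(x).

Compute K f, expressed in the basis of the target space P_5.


S_{-3/2} f = -(27/2)x^3 + (3/2)x + 1/3
D S_{-3/2} f = -(81/2)x^2 + 3/2
θ D S_{-3/2} f = -81x^2
Δ f = 12x^2 + 12x + 3
M_x Δ f = 12x^3 + 12x^2 + 3x
Δ M_x Δ f = 36x^2 + 60x + 27
(θ D S_{-3/2} + Δ M_x Δ) f = -45x^2 + 60x + 27

g(x) = -45x^2 + 60x + 27


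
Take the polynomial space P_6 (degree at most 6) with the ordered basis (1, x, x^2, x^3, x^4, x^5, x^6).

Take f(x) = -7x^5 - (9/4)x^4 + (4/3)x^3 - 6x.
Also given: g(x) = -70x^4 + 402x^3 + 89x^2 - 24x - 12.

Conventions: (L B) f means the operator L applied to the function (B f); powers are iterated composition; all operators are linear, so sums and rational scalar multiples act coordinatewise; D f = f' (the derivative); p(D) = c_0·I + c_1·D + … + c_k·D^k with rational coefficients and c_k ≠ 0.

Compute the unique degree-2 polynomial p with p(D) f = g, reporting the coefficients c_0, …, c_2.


D^0 f = -7x^5 - (9/4)x^4 + (4/3)x^3 - 6x
D^1 f = -35x^4 - 9x^3 + 4x^2 - 6
D^2 f = -140x^3 - 27x^2 + 8x
matching coefficients of g against c_0 f + c_1 Df + … from the top degree down determines the c_i
solution: c_0 = 0, c_1 = 2, c_2 = -3

c_0 = 0, c_1 = 2, c_2 = -3


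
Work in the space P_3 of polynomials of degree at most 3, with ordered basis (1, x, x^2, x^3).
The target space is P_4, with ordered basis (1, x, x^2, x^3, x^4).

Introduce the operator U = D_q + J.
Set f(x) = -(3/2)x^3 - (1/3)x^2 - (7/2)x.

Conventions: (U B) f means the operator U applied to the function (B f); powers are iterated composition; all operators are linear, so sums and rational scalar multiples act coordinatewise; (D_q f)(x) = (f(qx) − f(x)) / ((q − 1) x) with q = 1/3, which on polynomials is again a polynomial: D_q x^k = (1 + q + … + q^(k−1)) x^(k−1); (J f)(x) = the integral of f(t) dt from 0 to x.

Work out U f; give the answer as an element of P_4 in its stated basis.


D_q f = -(13/6)x^2 - (4/9)x - 7/2
J f = -(3/8)x^4 - (1/9)x^3 - (7/4)x^2
(D_q + J) f = -(3/8)x^4 - (1/9)x^3 - (47/12)x^2 - (4/9)x - 7/2

g(x) = -(3/8)x^4 - (1/9)x^3 - (47/12)x^2 - (4/9)x - 7/2


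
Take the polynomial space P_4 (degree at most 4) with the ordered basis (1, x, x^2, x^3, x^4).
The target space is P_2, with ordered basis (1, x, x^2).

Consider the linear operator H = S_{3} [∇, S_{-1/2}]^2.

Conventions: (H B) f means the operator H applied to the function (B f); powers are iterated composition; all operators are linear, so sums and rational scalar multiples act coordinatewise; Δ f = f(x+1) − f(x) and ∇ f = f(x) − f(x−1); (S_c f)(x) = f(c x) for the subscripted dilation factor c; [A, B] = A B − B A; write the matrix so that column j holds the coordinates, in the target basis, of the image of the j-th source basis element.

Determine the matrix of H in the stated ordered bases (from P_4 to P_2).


the matrix is [[0, 0, -9/4, 27/32, -27/8]; [0, 0, 0, -81/16, 81/32]; [0, 0, 0, 0, -243/32]] (rows listed top to bottom)

image of 1: 0
image of x: 0
image of x^2: -9/4
image of x^3: -(81/16)x + 27/32
image of x^4: -(243/32)x^2 + (81/32)x - 27/8
each image's coordinates form column j of the matrix


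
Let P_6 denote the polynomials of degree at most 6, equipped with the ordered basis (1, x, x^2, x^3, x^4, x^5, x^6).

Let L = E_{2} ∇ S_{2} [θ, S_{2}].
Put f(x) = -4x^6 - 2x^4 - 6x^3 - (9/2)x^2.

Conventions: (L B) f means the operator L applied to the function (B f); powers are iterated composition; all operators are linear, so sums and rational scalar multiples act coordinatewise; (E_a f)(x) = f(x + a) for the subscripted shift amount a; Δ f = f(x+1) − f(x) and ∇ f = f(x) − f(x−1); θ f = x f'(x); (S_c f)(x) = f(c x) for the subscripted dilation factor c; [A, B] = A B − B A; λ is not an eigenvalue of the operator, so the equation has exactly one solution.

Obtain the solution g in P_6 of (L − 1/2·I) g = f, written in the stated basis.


write g with unknown coordinates in the stated basis and equate coefficients in (L − 1/2·I) g = f
solving from the highest basis element down gives g = 8x^6 + 4x^4 + 12x^3 + 9x^2
check: L g = 0
so L g − 1/2·g = -4x^6 - 2x^4 - 6x^3 - (9/2)x^2 = f ✓

the image equals g(x) = 8x^6 + 4x^4 + 12x^3 + 9x^2


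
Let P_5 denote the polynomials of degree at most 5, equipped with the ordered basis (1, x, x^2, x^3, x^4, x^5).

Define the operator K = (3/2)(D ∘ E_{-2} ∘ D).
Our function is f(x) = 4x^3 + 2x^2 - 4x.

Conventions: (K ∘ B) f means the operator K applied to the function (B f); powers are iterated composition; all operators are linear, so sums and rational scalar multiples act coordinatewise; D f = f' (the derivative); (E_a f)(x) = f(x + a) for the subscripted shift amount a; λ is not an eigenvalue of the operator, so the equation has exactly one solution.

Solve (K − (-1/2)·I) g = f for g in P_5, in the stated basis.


write g with unknown coordinates in the stated basis and equate coefficients in (K − (-1/2)·I) g = f
solving from the highest basis element down gives g = 8x^3 + 4x^2 - 152x + 264
check: K g = 72x - 132
so K g − (-1/2)·g = 4x^3 + 2x^2 - 4x = f ✓

the image equals g(x) = 8x^3 + 4x^2 - 152x + 264


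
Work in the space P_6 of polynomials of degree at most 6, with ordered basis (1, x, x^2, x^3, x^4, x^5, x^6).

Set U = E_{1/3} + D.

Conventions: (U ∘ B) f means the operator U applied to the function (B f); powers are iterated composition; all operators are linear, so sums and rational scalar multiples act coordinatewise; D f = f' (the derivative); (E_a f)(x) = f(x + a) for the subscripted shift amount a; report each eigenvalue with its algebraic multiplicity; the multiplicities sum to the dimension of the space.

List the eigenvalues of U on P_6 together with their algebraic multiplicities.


λ = 1 (multiplicity 7)

image of 1: 1
image of x: x + 4/3
image of x^2: x^2 + (8/3)x + 1/9
image of x^3: x^3 + 4x^2 + (1/3)x + 1/27
image of x^4: x^4 + (16/3)x^3 + (2/3)x^2 + (4/27)x + 1/81
image of x^5: x^5 + (20/3)x^4 + (10/9)x^3 + (10/27)x^2 + (5/81)x + 1/243
image of x^6: x^6 + 8x^5 + (5/3)x^4 + (20/27)x^3 + (5/27)x^2 + (2/81)x + 1/729
the matrix is upper triangular; its diagonal is (1, 1, 1, 1, 1, 1, 1)
for a triangular matrix the eigenvalues are the diagonal entries, with algebraic multiplicity their repetition count


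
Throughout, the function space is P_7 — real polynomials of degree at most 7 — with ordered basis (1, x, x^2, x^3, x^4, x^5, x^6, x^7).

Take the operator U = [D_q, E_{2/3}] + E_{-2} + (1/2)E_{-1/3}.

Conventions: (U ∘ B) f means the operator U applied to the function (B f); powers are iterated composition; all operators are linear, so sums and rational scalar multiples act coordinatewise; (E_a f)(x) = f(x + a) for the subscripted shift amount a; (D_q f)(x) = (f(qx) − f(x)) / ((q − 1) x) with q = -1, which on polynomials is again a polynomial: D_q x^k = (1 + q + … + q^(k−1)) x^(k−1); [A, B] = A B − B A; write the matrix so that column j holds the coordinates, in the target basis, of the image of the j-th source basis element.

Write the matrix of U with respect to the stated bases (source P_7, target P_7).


the matrix is [[3/2, -13/6, 97/18, -385/54, 2785/162, -15169/486, 94465/1458, -557569/4374]; [0, 3/2, -13/3, 65/6, -866/27, 12773/162, -15553/81, 652039/1458]; [0, 0, 3/2, -13/2, 27, -2117/27, 13285/54, -36077/54]; [0, 0, 0, 3/2, -26/3, 341/9, -4330/27, 89795/162]; [0, 0, 0, 0, 3/2, -65/6, 389/6, -15011/54]; [0, 0, 0, 0, 0, 3/2, -13, 487/6]; [0, 0, 0, 0, 0, 0, 3/2, -91/6]; [0, 0, 0, 0, 0, 0, 0, 3/2]] (rows listed top to bottom)

image of 1: 3/2
image of x: (3/2)x - 13/6
image of x^2: (3/2)x^2 - (13/3)x + 97/18
image of x^3: (3/2)x^3 - (13/2)x^2 + (65/6)x - 385/54
image of x^4: (3/2)x^4 - (26/3)x^3 + 27x^2 - (866/27)x + 2785/162
image of x^5: (3/2)x^5 - (65/6)x^4 + (341/9)x^3 - (2117/27)x^2 + (12773/162)x - 15169/486
image of x^6: (3/2)x^6 - 13x^5 + (389/6)x^4 - (4330/27)x^3 + (13285/54)x^2 - (15553/81)x + 94465/1458
image of x^7: (3/2)x^7 - (91/6)x^6 + (487/6)x^5 - (15011/54)x^4 + (89795/162)x^3 - (36077/54)x^2 + (652039/1458)x - 557569/4374
each image's coordinates form column j of the matrix


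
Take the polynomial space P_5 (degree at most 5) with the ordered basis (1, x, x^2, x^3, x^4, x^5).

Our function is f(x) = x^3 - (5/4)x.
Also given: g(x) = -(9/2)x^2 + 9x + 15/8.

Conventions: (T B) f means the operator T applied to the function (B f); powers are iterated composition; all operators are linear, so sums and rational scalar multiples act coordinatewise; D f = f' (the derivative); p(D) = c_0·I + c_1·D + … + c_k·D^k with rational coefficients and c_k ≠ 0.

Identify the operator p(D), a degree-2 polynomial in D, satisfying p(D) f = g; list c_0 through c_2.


c_0 = 0, c_1 = -3/2, c_2 = 3/2

D^0 f = x^3 - (5/4)x
D^1 f = 3x^2 - 5/4
D^2 f = 6x
matching coefficients of g against c_0 f + c_1 Df + … from the top degree down determines the c_i
solution: c_0 = 0, c_1 = -3/2, c_2 = 3/2


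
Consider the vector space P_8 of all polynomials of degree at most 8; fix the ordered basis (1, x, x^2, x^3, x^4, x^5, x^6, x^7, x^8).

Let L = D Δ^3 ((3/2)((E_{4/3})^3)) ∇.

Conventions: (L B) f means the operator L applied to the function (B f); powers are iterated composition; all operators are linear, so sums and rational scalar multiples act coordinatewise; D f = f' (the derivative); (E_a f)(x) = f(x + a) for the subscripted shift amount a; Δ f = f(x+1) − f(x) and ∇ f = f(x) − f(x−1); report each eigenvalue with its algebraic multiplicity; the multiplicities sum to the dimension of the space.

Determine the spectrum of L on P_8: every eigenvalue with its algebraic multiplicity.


image of 1: 0
image of x: 0
image of x^2: 0
image of x^3: 0
image of x^4: 0
image of x^5: 180
image of x^6: 1080x + 5400
image of x^7: 3780x^2 + 37800x + 95760
image of x^8: 10080x^3 + 151200x^2 + 766080x + 1310400
the matrix is upper triangular; its diagonal is (0, 0, 0, 0, 0, 0, 0, 0, 0)
for a triangular matrix the eigenvalues are the diagonal entries, with algebraic multiplicity their repetition count

λ = 0 (multiplicity 9)


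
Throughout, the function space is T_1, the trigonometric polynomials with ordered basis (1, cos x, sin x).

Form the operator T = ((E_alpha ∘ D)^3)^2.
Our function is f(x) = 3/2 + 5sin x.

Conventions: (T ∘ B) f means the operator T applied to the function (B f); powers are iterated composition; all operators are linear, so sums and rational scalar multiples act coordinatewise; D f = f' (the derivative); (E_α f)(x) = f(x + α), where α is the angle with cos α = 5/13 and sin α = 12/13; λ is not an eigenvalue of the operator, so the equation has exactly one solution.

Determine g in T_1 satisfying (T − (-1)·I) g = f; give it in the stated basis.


g(x) = 3/2 + (10175/1656)cos x + (5/2)sin x

write g with unknown coordinates in the stated basis and equate coefficients in (T − (-1)·I) g = f
solving from the highest basis element down gives g = 3/2 + (10175/1656)cos x + (5/2)sin x
check: T g = -(10175/1656)cos x + (5/2)sin x
so T g − (-1)·g = 3/2 + 5sin x = f ✓


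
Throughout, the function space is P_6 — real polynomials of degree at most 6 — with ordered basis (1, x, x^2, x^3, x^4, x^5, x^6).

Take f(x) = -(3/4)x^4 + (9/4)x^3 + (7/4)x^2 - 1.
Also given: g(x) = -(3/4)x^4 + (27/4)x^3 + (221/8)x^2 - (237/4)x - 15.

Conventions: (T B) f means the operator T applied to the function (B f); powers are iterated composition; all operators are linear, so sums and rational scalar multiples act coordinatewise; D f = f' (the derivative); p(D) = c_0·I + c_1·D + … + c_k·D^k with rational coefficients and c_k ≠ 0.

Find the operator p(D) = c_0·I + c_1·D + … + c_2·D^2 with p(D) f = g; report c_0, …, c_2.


c_0 = 1, c_1 = -3/2, c_2 = -4

D^0 f = -(3/4)x^4 + (9/4)x^3 + (7/4)x^2 - 1
D^1 f = -3x^3 + (27/4)x^2 + (7/2)x
D^2 f = -9x^2 + (27/2)x + 7/2
matching coefficients of g against c_0 f + c_1 Df + … from the top degree down determines the c_i
solution: c_0 = 1, c_1 = -3/2, c_2 = -4
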